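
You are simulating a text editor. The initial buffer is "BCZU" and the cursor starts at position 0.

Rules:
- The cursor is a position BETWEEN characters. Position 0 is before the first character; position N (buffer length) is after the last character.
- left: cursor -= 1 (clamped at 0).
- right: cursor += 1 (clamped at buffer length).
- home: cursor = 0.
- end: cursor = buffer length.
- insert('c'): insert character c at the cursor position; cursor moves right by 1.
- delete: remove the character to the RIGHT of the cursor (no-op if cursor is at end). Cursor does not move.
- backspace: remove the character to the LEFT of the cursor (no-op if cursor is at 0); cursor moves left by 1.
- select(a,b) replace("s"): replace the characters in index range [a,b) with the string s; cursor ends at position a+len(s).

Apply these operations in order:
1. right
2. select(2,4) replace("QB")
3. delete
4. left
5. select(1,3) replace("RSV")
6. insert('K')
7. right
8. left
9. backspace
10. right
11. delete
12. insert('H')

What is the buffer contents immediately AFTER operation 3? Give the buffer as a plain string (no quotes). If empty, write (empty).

Answer: BCQB

Derivation:
After op 1 (right): buf='BCZU' cursor=1
After op 2 (select(2,4) replace("QB")): buf='BCQB' cursor=4
After op 3 (delete): buf='BCQB' cursor=4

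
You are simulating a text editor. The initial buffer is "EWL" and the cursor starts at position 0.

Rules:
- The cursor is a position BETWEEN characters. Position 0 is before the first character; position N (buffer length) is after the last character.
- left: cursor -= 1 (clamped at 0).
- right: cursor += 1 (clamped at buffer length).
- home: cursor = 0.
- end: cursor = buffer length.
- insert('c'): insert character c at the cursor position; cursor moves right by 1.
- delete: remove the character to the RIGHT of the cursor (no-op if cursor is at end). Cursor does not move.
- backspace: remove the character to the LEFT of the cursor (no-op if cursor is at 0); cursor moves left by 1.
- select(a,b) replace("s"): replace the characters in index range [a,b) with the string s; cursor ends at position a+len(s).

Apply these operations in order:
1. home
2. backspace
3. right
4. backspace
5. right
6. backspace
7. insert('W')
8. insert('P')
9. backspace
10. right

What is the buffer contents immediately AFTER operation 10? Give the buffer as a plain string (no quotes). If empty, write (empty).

After op 1 (home): buf='EWL' cursor=0
After op 2 (backspace): buf='EWL' cursor=0
After op 3 (right): buf='EWL' cursor=1
After op 4 (backspace): buf='WL' cursor=0
After op 5 (right): buf='WL' cursor=1
After op 6 (backspace): buf='L' cursor=0
After op 7 (insert('W')): buf='WL' cursor=1
After op 8 (insert('P')): buf='WPL' cursor=2
After op 9 (backspace): buf='WL' cursor=1
After op 10 (right): buf='WL' cursor=2

Answer: WL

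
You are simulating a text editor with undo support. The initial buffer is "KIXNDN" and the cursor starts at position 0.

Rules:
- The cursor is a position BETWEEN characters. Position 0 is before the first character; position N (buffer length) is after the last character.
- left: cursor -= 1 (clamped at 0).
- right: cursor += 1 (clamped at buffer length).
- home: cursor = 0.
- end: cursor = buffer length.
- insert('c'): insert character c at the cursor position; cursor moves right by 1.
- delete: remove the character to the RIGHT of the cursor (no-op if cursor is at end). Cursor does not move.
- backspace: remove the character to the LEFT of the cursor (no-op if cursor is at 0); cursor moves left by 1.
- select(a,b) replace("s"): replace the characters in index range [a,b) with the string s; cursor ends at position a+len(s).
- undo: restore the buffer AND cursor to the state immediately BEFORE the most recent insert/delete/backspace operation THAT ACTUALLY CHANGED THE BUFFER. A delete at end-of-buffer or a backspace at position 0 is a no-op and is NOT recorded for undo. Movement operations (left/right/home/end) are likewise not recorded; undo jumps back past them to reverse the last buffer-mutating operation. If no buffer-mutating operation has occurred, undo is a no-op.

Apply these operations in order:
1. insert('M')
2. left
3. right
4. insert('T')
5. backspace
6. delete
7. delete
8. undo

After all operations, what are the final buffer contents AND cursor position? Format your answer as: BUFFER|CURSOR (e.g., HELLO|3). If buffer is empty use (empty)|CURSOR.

After op 1 (insert('M')): buf='MKIXNDN' cursor=1
After op 2 (left): buf='MKIXNDN' cursor=0
After op 3 (right): buf='MKIXNDN' cursor=1
After op 4 (insert('T')): buf='MTKIXNDN' cursor=2
After op 5 (backspace): buf='MKIXNDN' cursor=1
After op 6 (delete): buf='MIXNDN' cursor=1
After op 7 (delete): buf='MXNDN' cursor=1
After op 8 (undo): buf='MIXNDN' cursor=1

Answer: MIXNDN|1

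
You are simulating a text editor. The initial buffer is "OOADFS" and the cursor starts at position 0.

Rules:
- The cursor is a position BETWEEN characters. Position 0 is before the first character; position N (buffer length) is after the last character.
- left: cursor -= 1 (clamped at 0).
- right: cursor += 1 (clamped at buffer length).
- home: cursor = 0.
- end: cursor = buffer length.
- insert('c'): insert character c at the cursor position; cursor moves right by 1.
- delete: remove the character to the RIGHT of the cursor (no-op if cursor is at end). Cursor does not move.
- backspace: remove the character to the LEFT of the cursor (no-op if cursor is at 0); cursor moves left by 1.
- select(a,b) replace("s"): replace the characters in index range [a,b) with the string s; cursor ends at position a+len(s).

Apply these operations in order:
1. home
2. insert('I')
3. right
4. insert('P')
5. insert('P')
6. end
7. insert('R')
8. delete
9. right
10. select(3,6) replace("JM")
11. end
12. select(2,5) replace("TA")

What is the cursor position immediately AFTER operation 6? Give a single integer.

Answer: 9

Derivation:
After op 1 (home): buf='OOADFS' cursor=0
After op 2 (insert('I')): buf='IOOADFS' cursor=1
After op 3 (right): buf='IOOADFS' cursor=2
After op 4 (insert('P')): buf='IOPOADFS' cursor=3
After op 5 (insert('P')): buf='IOPPOADFS' cursor=4
After op 6 (end): buf='IOPPOADFS' cursor=9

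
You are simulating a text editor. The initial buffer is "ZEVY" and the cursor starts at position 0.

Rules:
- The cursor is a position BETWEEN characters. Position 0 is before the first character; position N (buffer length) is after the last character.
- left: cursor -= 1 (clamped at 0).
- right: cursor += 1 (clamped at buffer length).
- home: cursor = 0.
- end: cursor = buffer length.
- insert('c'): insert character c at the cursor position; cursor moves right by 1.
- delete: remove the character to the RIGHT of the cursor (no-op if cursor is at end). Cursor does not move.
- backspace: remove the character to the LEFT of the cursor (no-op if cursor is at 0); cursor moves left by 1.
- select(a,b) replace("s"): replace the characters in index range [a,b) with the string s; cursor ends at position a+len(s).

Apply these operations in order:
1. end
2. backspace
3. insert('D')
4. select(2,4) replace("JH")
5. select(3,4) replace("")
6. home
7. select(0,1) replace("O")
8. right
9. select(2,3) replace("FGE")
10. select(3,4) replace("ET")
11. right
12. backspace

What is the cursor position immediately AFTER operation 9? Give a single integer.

Answer: 5

Derivation:
After op 1 (end): buf='ZEVY' cursor=4
After op 2 (backspace): buf='ZEV' cursor=3
After op 3 (insert('D')): buf='ZEVD' cursor=4
After op 4 (select(2,4) replace("JH")): buf='ZEJH' cursor=4
After op 5 (select(3,4) replace("")): buf='ZEJ' cursor=3
After op 6 (home): buf='ZEJ' cursor=0
After op 7 (select(0,1) replace("O")): buf='OEJ' cursor=1
After op 8 (right): buf='OEJ' cursor=2
After op 9 (select(2,3) replace("FGE")): buf='OEFGE' cursor=5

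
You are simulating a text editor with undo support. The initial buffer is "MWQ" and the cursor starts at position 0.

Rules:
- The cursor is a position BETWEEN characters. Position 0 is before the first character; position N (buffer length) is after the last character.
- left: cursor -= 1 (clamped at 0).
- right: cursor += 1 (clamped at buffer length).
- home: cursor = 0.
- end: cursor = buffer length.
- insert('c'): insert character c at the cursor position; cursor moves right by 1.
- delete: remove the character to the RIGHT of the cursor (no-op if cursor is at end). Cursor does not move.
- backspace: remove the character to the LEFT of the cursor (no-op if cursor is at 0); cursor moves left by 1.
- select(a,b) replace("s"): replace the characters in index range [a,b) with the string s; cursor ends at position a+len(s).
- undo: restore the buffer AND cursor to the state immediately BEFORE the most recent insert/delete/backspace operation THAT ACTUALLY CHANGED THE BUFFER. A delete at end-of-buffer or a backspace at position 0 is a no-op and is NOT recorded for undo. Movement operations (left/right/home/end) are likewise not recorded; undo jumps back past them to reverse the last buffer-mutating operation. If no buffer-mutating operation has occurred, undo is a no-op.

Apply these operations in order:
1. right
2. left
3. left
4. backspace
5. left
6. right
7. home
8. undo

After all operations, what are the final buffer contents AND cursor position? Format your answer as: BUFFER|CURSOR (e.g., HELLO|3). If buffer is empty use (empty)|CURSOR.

Answer: MWQ|0

Derivation:
After op 1 (right): buf='MWQ' cursor=1
After op 2 (left): buf='MWQ' cursor=0
After op 3 (left): buf='MWQ' cursor=0
After op 4 (backspace): buf='MWQ' cursor=0
After op 5 (left): buf='MWQ' cursor=0
After op 6 (right): buf='MWQ' cursor=1
After op 7 (home): buf='MWQ' cursor=0
After op 8 (undo): buf='MWQ' cursor=0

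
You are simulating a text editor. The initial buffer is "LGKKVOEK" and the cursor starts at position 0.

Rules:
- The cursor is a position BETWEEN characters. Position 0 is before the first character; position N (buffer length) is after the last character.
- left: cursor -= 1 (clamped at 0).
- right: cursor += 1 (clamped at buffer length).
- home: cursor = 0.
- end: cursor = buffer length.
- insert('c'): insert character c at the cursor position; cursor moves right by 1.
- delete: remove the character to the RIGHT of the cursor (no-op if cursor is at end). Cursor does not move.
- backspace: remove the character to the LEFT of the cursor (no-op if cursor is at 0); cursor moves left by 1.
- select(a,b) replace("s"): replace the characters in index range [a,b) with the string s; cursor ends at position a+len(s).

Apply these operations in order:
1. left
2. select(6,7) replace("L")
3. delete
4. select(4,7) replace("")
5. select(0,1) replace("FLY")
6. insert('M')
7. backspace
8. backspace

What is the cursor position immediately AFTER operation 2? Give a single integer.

After op 1 (left): buf='LGKKVOEK' cursor=0
After op 2 (select(6,7) replace("L")): buf='LGKKVOLK' cursor=7

Answer: 7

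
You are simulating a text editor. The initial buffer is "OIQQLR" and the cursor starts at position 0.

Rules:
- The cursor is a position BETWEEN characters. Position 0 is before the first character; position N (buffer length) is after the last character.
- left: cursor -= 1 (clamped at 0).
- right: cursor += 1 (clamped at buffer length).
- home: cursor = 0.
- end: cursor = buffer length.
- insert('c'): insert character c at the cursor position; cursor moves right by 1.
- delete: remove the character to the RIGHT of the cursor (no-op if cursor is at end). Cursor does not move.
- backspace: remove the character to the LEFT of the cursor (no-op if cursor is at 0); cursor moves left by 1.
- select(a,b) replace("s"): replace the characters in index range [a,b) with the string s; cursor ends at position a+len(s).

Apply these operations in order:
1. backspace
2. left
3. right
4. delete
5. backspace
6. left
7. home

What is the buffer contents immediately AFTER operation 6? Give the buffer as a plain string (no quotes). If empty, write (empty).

Answer: QQLR

Derivation:
After op 1 (backspace): buf='OIQQLR' cursor=0
After op 2 (left): buf='OIQQLR' cursor=0
After op 3 (right): buf='OIQQLR' cursor=1
After op 4 (delete): buf='OQQLR' cursor=1
After op 5 (backspace): buf='QQLR' cursor=0
After op 6 (left): buf='QQLR' cursor=0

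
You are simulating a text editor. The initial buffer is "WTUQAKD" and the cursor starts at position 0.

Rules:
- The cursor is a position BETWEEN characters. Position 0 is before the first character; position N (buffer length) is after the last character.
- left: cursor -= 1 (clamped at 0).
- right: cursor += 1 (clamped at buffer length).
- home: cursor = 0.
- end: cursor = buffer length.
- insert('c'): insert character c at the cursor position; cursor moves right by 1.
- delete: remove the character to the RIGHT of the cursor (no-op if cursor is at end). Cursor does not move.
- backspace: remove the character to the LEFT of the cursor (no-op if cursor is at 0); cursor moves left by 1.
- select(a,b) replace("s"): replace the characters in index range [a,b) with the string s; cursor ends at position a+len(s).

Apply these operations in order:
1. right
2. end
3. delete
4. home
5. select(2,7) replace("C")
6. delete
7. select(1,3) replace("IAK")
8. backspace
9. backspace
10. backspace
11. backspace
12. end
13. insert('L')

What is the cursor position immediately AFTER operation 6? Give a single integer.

Answer: 3

Derivation:
After op 1 (right): buf='WTUQAKD' cursor=1
After op 2 (end): buf='WTUQAKD' cursor=7
After op 3 (delete): buf='WTUQAKD' cursor=7
After op 4 (home): buf='WTUQAKD' cursor=0
After op 5 (select(2,7) replace("C")): buf='WTC' cursor=3
After op 6 (delete): buf='WTC' cursor=3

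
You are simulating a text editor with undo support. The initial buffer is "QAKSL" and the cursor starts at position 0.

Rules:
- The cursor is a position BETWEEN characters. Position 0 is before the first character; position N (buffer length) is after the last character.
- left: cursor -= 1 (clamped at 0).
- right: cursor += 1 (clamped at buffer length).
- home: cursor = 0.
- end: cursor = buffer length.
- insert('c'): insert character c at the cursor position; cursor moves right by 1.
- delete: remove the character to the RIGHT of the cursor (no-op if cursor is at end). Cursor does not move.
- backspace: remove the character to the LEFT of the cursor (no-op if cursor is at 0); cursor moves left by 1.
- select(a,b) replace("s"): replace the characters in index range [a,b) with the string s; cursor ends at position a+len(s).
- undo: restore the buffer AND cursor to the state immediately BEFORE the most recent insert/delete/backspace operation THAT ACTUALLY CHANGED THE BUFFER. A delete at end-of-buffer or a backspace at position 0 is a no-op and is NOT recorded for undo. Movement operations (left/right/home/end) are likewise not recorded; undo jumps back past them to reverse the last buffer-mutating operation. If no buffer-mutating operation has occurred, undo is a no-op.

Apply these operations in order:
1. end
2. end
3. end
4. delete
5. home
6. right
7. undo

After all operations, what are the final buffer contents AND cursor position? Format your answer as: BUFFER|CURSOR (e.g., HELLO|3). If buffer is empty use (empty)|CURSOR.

Answer: QAKSL|1

Derivation:
After op 1 (end): buf='QAKSL' cursor=5
After op 2 (end): buf='QAKSL' cursor=5
After op 3 (end): buf='QAKSL' cursor=5
After op 4 (delete): buf='QAKSL' cursor=5
After op 5 (home): buf='QAKSL' cursor=0
After op 6 (right): buf='QAKSL' cursor=1
After op 7 (undo): buf='QAKSL' cursor=1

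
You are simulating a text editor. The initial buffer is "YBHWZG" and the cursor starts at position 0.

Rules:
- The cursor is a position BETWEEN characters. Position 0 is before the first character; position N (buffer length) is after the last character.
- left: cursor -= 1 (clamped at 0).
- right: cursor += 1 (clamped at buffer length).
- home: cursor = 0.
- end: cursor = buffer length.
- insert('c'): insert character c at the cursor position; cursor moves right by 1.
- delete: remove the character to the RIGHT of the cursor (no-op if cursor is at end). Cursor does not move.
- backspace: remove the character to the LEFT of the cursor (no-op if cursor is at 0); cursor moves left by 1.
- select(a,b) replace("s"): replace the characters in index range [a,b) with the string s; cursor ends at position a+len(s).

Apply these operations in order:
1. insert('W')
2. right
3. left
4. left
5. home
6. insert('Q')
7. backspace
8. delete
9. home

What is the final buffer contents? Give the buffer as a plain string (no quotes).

Answer: YBHWZG

Derivation:
After op 1 (insert('W')): buf='WYBHWZG' cursor=1
After op 2 (right): buf='WYBHWZG' cursor=2
After op 3 (left): buf='WYBHWZG' cursor=1
After op 4 (left): buf='WYBHWZG' cursor=0
After op 5 (home): buf='WYBHWZG' cursor=0
After op 6 (insert('Q')): buf='QWYBHWZG' cursor=1
After op 7 (backspace): buf='WYBHWZG' cursor=0
After op 8 (delete): buf='YBHWZG' cursor=0
After op 9 (home): buf='YBHWZG' cursor=0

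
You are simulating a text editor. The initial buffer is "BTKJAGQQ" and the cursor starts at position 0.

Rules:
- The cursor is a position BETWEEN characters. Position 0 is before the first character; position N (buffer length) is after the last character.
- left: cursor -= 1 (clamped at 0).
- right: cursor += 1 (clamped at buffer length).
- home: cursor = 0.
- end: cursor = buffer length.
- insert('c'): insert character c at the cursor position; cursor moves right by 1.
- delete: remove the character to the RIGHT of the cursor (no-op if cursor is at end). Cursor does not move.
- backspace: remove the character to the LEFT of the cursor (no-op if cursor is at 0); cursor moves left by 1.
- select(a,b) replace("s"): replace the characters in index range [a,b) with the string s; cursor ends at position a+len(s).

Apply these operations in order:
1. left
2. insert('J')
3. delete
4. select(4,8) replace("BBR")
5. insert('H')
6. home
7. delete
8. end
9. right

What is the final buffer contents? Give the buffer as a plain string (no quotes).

Answer: TKJBBRH

Derivation:
After op 1 (left): buf='BTKJAGQQ' cursor=0
After op 2 (insert('J')): buf='JBTKJAGQQ' cursor=1
After op 3 (delete): buf='JTKJAGQQ' cursor=1
After op 4 (select(4,8) replace("BBR")): buf='JTKJBBR' cursor=7
After op 5 (insert('H')): buf='JTKJBBRH' cursor=8
After op 6 (home): buf='JTKJBBRH' cursor=0
After op 7 (delete): buf='TKJBBRH' cursor=0
After op 8 (end): buf='TKJBBRH' cursor=7
After op 9 (right): buf='TKJBBRH' cursor=7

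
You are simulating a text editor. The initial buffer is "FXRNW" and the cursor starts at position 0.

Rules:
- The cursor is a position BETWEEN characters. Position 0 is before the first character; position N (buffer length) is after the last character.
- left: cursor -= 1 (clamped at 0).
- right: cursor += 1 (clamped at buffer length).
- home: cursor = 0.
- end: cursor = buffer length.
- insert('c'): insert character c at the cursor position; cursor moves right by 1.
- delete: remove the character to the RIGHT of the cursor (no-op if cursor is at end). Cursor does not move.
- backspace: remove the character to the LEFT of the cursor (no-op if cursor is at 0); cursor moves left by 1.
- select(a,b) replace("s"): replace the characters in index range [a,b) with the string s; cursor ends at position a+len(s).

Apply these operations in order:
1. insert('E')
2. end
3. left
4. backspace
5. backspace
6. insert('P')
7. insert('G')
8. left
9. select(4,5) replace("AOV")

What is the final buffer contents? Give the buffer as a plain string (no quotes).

Answer: EFXPAOVW

Derivation:
After op 1 (insert('E')): buf='EFXRNW' cursor=1
After op 2 (end): buf='EFXRNW' cursor=6
After op 3 (left): buf='EFXRNW' cursor=5
After op 4 (backspace): buf='EFXRW' cursor=4
After op 5 (backspace): buf='EFXW' cursor=3
After op 6 (insert('P')): buf='EFXPW' cursor=4
After op 7 (insert('G')): buf='EFXPGW' cursor=5
After op 8 (left): buf='EFXPGW' cursor=4
After op 9 (select(4,5) replace("AOV")): buf='EFXPAOVW' cursor=7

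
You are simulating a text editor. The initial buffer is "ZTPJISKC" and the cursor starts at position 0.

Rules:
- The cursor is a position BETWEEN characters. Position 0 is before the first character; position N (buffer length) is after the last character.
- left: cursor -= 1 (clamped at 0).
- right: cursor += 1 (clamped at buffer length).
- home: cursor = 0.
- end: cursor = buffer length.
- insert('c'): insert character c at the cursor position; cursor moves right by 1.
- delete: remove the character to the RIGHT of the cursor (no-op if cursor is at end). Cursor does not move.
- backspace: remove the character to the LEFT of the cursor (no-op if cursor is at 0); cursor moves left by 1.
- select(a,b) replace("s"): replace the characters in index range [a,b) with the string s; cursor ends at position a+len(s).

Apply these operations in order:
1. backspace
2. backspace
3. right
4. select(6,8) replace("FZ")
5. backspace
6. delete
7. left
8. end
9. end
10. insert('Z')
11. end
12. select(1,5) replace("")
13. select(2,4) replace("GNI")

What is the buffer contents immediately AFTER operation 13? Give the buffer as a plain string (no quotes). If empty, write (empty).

Answer: ZSGNI

Derivation:
After op 1 (backspace): buf='ZTPJISKC' cursor=0
After op 2 (backspace): buf='ZTPJISKC' cursor=0
After op 3 (right): buf='ZTPJISKC' cursor=1
After op 4 (select(6,8) replace("FZ")): buf='ZTPJISFZ' cursor=8
After op 5 (backspace): buf='ZTPJISF' cursor=7
After op 6 (delete): buf='ZTPJISF' cursor=7
After op 7 (left): buf='ZTPJISF' cursor=6
After op 8 (end): buf='ZTPJISF' cursor=7
After op 9 (end): buf='ZTPJISF' cursor=7
After op 10 (insert('Z')): buf='ZTPJISFZ' cursor=8
After op 11 (end): buf='ZTPJISFZ' cursor=8
After op 12 (select(1,5) replace("")): buf='ZSFZ' cursor=1
After op 13 (select(2,4) replace("GNI")): buf='ZSGNI' cursor=5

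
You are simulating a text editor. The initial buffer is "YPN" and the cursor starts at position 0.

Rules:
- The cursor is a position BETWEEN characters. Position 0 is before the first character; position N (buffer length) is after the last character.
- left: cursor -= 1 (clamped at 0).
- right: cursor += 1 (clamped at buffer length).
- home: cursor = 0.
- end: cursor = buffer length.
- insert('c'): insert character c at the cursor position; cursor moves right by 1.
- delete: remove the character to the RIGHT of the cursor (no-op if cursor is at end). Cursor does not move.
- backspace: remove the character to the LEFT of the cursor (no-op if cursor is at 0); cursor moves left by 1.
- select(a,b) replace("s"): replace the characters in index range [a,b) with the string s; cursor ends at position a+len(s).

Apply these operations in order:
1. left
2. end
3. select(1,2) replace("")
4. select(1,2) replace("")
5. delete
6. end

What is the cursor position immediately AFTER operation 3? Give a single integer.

Answer: 1

Derivation:
After op 1 (left): buf='YPN' cursor=0
After op 2 (end): buf='YPN' cursor=3
After op 3 (select(1,2) replace("")): buf='YN' cursor=1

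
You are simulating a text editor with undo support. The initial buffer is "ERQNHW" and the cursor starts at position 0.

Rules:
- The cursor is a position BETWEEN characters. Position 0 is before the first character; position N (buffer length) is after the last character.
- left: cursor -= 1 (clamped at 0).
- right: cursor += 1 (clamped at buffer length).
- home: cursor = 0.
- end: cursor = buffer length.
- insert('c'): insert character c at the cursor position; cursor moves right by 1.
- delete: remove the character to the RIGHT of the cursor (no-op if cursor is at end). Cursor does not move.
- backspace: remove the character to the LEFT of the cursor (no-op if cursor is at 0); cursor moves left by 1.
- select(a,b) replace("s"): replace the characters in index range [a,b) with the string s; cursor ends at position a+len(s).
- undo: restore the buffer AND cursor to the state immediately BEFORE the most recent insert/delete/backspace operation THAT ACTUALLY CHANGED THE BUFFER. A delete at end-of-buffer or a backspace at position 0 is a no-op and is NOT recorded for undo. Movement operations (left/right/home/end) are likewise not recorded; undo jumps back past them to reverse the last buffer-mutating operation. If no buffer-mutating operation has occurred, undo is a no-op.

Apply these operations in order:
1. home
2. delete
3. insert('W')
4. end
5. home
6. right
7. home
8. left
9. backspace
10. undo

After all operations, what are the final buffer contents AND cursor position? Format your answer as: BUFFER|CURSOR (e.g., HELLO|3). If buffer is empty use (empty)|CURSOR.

After op 1 (home): buf='ERQNHW' cursor=0
After op 2 (delete): buf='RQNHW' cursor=0
After op 3 (insert('W')): buf='WRQNHW' cursor=1
After op 4 (end): buf='WRQNHW' cursor=6
After op 5 (home): buf='WRQNHW' cursor=0
After op 6 (right): buf='WRQNHW' cursor=1
After op 7 (home): buf='WRQNHW' cursor=0
After op 8 (left): buf='WRQNHW' cursor=0
After op 9 (backspace): buf='WRQNHW' cursor=0
After op 10 (undo): buf='RQNHW' cursor=0

Answer: RQNHW|0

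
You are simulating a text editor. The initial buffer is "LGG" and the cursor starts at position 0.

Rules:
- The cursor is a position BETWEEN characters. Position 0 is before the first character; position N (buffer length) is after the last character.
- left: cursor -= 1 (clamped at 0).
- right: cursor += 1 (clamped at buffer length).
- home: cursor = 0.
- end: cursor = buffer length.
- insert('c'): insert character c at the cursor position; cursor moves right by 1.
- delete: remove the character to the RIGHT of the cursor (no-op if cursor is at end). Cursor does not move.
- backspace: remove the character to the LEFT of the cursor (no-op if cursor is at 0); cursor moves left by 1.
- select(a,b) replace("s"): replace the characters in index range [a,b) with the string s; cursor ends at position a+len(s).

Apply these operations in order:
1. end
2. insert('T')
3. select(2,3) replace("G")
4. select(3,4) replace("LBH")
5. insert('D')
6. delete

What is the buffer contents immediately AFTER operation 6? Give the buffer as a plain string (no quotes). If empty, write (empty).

Answer: LGGLBHD

Derivation:
After op 1 (end): buf='LGG' cursor=3
After op 2 (insert('T')): buf='LGGT' cursor=4
After op 3 (select(2,3) replace("G")): buf='LGGT' cursor=3
After op 4 (select(3,4) replace("LBH")): buf='LGGLBH' cursor=6
After op 5 (insert('D')): buf='LGGLBHD' cursor=7
After op 6 (delete): buf='LGGLBHD' cursor=7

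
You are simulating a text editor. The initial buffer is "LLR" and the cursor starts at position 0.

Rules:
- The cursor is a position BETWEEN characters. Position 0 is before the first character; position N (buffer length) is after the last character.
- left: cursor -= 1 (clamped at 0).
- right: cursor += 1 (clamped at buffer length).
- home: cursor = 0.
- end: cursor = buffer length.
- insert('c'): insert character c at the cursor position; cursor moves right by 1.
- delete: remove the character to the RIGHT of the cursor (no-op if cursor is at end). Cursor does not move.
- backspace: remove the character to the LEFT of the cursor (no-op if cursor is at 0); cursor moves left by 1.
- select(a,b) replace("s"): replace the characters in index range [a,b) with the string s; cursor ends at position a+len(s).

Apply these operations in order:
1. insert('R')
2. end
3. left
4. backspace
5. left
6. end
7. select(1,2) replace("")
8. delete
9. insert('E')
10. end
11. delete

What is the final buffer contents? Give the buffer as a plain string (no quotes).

Answer: RE

Derivation:
After op 1 (insert('R')): buf='RLLR' cursor=1
After op 2 (end): buf='RLLR' cursor=4
After op 3 (left): buf='RLLR' cursor=3
After op 4 (backspace): buf='RLR' cursor=2
After op 5 (left): buf='RLR' cursor=1
After op 6 (end): buf='RLR' cursor=3
After op 7 (select(1,2) replace("")): buf='RR' cursor=1
After op 8 (delete): buf='R' cursor=1
After op 9 (insert('E')): buf='RE' cursor=2
After op 10 (end): buf='RE' cursor=2
After op 11 (delete): buf='RE' cursor=2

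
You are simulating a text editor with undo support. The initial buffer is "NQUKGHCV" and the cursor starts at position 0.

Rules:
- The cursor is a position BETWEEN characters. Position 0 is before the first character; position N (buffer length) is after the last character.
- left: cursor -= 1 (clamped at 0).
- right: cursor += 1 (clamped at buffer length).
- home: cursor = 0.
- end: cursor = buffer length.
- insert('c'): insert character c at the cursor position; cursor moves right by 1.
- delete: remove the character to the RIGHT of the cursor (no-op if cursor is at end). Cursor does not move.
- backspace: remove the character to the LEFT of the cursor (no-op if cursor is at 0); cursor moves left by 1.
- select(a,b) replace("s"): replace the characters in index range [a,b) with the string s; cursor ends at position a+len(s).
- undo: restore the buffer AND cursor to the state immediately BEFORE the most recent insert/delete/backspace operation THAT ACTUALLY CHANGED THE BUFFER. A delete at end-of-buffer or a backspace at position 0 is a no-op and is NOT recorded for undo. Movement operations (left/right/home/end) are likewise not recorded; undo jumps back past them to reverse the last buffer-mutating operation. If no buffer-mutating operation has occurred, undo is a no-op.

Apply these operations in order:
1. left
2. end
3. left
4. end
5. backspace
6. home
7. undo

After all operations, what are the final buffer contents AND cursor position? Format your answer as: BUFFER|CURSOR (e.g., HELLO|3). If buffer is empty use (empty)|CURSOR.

After op 1 (left): buf='NQUKGHCV' cursor=0
After op 2 (end): buf='NQUKGHCV' cursor=8
After op 3 (left): buf='NQUKGHCV' cursor=7
After op 4 (end): buf='NQUKGHCV' cursor=8
After op 5 (backspace): buf='NQUKGHC' cursor=7
After op 6 (home): buf='NQUKGHC' cursor=0
After op 7 (undo): buf='NQUKGHCV' cursor=8

Answer: NQUKGHCV|8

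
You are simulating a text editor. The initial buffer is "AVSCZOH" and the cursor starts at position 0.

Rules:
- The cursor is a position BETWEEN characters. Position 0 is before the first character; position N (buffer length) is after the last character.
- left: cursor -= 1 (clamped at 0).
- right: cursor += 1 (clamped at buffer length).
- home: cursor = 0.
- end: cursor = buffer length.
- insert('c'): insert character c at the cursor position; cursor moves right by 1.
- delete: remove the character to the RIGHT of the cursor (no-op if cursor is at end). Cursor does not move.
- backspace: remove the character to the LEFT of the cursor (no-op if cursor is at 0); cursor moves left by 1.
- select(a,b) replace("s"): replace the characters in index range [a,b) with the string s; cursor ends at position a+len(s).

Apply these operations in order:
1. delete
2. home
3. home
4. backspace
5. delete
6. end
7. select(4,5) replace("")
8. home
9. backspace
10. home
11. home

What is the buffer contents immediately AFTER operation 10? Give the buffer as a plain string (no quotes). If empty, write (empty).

After op 1 (delete): buf='VSCZOH' cursor=0
After op 2 (home): buf='VSCZOH' cursor=0
After op 3 (home): buf='VSCZOH' cursor=0
After op 4 (backspace): buf='VSCZOH' cursor=0
After op 5 (delete): buf='SCZOH' cursor=0
After op 6 (end): buf='SCZOH' cursor=5
After op 7 (select(4,5) replace("")): buf='SCZO' cursor=4
After op 8 (home): buf='SCZO' cursor=0
After op 9 (backspace): buf='SCZO' cursor=0
After op 10 (home): buf='SCZO' cursor=0

Answer: SCZO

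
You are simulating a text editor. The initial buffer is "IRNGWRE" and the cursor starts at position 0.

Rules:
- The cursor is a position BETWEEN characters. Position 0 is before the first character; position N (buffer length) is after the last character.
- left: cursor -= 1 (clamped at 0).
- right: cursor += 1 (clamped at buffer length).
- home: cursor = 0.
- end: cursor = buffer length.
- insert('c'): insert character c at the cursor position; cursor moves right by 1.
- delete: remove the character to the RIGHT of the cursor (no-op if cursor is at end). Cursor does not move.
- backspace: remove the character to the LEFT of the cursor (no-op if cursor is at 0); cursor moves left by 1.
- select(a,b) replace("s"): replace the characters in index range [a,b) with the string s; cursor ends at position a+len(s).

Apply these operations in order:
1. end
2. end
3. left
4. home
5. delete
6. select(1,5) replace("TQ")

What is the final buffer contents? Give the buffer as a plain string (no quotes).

After op 1 (end): buf='IRNGWRE' cursor=7
After op 2 (end): buf='IRNGWRE' cursor=7
After op 3 (left): buf='IRNGWRE' cursor=6
After op 4 (home): buf='IRNGWRE' cursor=0
After op 5 (delete): buf='RNGWRE' cursor=0
After op 6 (select(1,5) replace("TQ")): buf='RTQE' cursor=3

Answer: RTQE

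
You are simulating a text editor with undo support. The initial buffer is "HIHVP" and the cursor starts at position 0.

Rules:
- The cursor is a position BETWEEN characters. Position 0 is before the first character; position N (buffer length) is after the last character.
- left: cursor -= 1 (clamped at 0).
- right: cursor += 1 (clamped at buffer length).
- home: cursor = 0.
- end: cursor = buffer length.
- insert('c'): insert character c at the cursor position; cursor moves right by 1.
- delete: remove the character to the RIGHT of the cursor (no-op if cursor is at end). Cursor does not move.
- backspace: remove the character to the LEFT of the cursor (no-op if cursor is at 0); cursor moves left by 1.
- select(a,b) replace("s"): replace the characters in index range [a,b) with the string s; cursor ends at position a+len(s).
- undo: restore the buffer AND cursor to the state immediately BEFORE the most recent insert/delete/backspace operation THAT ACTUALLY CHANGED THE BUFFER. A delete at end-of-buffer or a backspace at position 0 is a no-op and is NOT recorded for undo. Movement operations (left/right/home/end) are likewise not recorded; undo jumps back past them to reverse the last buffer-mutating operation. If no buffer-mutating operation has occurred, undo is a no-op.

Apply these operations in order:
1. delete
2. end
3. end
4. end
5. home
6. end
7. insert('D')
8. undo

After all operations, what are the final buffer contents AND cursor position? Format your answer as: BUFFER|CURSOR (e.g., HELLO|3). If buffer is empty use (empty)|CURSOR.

Answer: IHVP|4

Derivation:
After op 1 (delete): buf='IHVP' cursor=0
After op 2 (end): buf='IHVP' cursor=4
After op 3 (end): buf='IHVP' cursor=4
After op 4 (end): buf='IHVP' cursor=4
After op 5 (home): buf='IHVP' cursor=0
After op 6 (end): buf='IHVP' cursor=4
After op 7 (insert('D')): buf='IHVPD' cursor=5
After op 8 (undo): buf='IHVP' cursor=4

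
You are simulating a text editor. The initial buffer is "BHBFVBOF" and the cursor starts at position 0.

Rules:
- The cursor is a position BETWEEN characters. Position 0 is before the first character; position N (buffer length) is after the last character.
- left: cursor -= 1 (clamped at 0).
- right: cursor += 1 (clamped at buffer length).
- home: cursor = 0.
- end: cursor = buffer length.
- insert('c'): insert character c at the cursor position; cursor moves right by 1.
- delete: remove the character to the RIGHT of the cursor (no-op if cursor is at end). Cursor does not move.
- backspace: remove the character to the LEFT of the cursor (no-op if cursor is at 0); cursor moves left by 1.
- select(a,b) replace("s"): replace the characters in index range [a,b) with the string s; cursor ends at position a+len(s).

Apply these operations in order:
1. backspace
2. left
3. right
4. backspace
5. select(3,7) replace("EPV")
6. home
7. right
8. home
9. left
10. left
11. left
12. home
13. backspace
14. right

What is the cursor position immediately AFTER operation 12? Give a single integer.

Answer: 0

Derivation:
After op 1 (backspace): buf='BHBFVBOF' cursor=0
After op 2 (left): buf='BHBFVBOF' cursor=0
After op 3 (right): buf='BHBFVBOF' cursor=1
After op 4 (backspace): buf='HBFVBOF' cursor=0
After op 5 (select(3,7) replace("EPV")): buf='HBFEPV' cursor=6
After op 6 (home): buf='HBFEPV' cursor=0
After op 7 (right): buf='HBFEPV' cursor=1
After op 8 (home): buf='HBFEPV' cursor=0
After op 9 (left): buf='HBFEPV' cursor=0
After op 10 (left): buf='HBFEPV' cursor=0
After op 11 (left): buf='HBFEPV' cursor=0
After op 12 (home): buf='HBFEPV' cursor=0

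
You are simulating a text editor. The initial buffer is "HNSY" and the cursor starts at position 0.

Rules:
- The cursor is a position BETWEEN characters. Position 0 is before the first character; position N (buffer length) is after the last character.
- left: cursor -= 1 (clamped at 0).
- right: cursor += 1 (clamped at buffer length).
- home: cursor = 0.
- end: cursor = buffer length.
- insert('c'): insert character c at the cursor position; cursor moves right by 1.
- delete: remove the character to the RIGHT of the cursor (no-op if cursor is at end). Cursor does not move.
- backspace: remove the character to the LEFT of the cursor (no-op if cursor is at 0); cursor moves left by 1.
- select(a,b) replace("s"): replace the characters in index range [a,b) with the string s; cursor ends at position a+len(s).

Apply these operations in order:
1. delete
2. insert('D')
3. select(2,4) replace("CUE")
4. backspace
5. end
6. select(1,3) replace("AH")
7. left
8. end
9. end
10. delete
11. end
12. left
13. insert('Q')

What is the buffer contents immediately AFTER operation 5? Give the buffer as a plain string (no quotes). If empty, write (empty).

After op 1 (delete): buf='NSY' cursor=0
After op 2 (insert('D')): buf='DNSY' cursor=1
After op 3 (select(2,4) replace("CUE")): buf='DNCUE' cursor=5
After op 4 (backspace): buf='DNCU' cursor=4
After op 5 (end): buf='DNCU' cursor=4

Answer: DNCU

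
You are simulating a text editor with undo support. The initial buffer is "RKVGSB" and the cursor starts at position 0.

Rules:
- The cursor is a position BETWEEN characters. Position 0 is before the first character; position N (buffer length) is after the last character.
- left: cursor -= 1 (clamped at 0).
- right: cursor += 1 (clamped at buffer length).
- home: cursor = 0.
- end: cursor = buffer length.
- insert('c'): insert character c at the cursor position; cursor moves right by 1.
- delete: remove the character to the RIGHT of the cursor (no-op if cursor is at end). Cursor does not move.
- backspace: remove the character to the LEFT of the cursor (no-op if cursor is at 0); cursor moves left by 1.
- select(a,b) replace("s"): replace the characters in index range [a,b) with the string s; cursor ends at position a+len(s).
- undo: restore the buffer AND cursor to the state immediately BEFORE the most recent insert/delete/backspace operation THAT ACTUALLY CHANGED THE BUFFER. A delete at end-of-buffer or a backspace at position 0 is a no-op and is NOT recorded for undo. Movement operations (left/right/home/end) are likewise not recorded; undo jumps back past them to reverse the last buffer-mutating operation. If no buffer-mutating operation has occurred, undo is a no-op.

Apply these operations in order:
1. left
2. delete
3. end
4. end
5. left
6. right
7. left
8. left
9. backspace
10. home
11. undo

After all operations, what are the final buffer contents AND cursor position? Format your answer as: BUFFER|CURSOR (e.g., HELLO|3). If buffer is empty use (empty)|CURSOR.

After op 1 (left): buf='RKVGSB' cursor=0
After op 2 (delete): buf='KVGSB' cursor=0
After op 3 (end): buf='KVGSB' cursor=5
After op 4 (end): buf='KVGSB' cursor=5
After op 5 (left): buf='KVGSB' cursor=4
After op 6 (right): buf='KVGSB' cursor=5
After op 7 (left): buf='KVGSB' cursor=4
After op 8 (left): buf='KVGSB' cursor=3
After op 9 (backspace): buf='KVSB' cursor=2
After op 10 (home): buf='KVSB' cursor=0
After op 11 (undo): buf='KVGSB' cursor=3

Answer: KVGSB|3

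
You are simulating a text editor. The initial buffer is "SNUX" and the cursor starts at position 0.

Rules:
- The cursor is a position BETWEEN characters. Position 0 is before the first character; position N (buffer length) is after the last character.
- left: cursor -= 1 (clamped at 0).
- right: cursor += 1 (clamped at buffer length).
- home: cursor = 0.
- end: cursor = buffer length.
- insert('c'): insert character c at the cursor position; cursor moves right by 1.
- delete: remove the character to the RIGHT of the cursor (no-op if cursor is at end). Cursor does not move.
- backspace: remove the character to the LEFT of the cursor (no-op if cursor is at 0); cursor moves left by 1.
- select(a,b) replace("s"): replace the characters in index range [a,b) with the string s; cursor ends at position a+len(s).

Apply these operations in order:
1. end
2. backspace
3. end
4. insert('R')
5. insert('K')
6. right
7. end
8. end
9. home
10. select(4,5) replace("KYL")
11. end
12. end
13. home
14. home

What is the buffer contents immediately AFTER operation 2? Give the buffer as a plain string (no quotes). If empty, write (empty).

Answer: SNU

Derivation:
After op 1 (end): buf='SNUX' cursor=4
After op 2 (backspace): buf='SNU' cursor=3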